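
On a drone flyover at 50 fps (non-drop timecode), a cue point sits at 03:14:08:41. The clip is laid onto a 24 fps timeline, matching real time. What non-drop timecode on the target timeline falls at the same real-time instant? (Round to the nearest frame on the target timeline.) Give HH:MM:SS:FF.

03:14:08:20

Source frame index: (3×3600 + 14×60 + 8) × 50 + 41 = 582441.
Real time: 582441 / (50) = 582441/50 s.
Target frame: (582441/50) × (24) = 6989292/25 ≈ 279571.680 → 279572.
At 24 labels/s: frame 279572 → 03:14:08:20.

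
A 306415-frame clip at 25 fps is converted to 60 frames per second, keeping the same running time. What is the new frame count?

Target frames = source frames × (target rate / source rate) = 306415 × (60)/(25) = 306415 × 12/5 = 735396.

735396 frames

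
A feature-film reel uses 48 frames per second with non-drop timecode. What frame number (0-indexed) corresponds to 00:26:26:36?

Total seconds to the label: (0 × 3600 + 26 × 60 + 26) = 1586.
Frame index = 1586 × 48 + 36 = 76164.

frame 76164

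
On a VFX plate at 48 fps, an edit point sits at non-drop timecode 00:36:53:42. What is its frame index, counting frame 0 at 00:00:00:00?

Total seconds to the label: (0 × 3600 + 36 × 60 + 53) = 2213.
Frame index = 2213 × 48 + 42 = 106266.

frame 106266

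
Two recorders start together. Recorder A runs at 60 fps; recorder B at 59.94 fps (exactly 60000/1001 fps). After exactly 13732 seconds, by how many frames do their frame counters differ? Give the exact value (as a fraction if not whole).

A emits 60 × 13732 = 823920 frames; B emits 60000/1001 × 13732 = 823920000/1001.
Difference = 823920/1001 frames (≈ 823.0969); B is behind A.

823920/1001 frames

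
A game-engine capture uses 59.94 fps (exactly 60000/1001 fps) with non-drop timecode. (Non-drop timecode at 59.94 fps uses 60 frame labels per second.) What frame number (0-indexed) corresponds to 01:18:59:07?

Total seconds to the label: (1 × 3600 + 18 × 60 + 59) = 4739.
Frame index = 4739 × 60 + 7 = 284347.

284347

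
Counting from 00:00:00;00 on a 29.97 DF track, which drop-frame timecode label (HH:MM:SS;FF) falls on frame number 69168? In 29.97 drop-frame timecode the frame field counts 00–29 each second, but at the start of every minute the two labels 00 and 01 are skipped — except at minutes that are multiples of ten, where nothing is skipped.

00:38:27;28

Ten DF minutes hold 17982 frames, so frame 69168 lies in block 3 (frames 53946–71927) with 15222 frames into that block.
The block's first minute is 1800 frames and the rest 1798 each; 15222 frames reaches minute 8, so 3 × 18 + 8 × 2 = 70 labels have been skipped so far.
Adding those back, label number 69168 + 70 = 69238 at 30 labels/s is 2307 s + 28 f = 0 h 38 min 27 s frame 28, i.e. 00:38:27;28.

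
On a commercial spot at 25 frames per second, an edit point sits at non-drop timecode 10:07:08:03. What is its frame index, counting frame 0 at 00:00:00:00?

Total seconds to the label: (10 × 3600 + 7 × 60 + 8) = 36428.
Frame index = 36428 × 25 + 3 = 910703.

910703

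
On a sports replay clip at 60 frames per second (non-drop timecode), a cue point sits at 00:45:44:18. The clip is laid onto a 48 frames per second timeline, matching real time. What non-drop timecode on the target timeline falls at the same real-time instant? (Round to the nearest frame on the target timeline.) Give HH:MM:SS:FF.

Source frame index: (0×3600 + 45×60 + 44) × 60 + 18 = 164658.
Real time: 164658 / (60) = 27443/10 s.
Target frame: (27443/10) × (48) = 658632/5 ≈ 131726.400 → 131726.
At 48 labels/s: frame 131726 → 00:45:44:14.

00:45:44:14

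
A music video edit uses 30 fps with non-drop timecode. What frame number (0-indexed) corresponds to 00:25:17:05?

45515

Total seconds to the label: (0 × 3600 + 25 × 60 + 17) = 1517.
Frame index = 1517 × 30 + 5 = 45515.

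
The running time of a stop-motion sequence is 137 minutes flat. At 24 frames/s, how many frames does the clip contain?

137 min = 8220 s.
Frames = 8220 × 24 = 197280.

197280 frames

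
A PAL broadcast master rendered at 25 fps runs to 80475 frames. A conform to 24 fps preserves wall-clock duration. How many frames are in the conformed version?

Target frames = source frames × (target rate / source rate) = 80475 × (24)/(25) = 80475 × 24/25 = 77256.

77256 frames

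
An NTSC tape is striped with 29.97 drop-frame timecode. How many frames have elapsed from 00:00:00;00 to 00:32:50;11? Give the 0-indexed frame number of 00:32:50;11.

59053

As if non-drop at 30 labels/s: (0 × 3600 + 32 × 60 + 50) × 30 + 11 = 59111.
Minute boundaries passed: 32; those not divisible by 10: 32 − 3 = 29; dropped labels = 2 × 29 = 58.
Actual frame index = 59111 − 58 = 59053.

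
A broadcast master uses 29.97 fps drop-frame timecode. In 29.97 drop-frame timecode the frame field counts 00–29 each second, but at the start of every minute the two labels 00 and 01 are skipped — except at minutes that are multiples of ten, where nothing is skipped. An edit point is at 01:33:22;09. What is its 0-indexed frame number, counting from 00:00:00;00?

As if non-drop at 30 labels/s: (1 × 3600 + 33 × 60 + 22) × 30 + 9 = 168069.
Minute boundaries passed: 93; those not divisible by 10: 93 − 9 = 84; dropped labels = 2 × 84 = 168.
Actual frame index = 168069 − 168 = 167901.

167901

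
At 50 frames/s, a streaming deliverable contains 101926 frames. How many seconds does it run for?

2038.52 seconds

Running time = 101926 / (50) = 2038.52 s.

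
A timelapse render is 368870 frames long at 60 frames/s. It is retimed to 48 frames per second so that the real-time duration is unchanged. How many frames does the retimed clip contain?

295096 frames

Frames at target rate = 368870 × (48) / (60) = 295096.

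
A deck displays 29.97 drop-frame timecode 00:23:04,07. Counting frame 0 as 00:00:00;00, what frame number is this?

41485

As if non-drop at 30 labels/s: (0 × 3600 + 23 × 60 + 4) × 30 + 7 = 41527.
Minute boundaries passed: 23; those not divisible by 10: 23 − 2 = 21; dropped labels = 2 × 21 = 42.
Actual frame index = 41527 − 42 = 41485.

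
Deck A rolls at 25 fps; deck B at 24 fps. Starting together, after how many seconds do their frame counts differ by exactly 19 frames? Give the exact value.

19 seconds

The gap grows by |24 − 25| = 1 frame per second.
Time for a 19-frame gap: 19 ÷ (1) = 19 s.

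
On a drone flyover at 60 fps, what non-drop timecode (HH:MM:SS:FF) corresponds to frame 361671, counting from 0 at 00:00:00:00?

361671 ÷ 60 = 6027 full seconds, remainder 51 frames.
6027 s = 1 h 40 min 27 s.
Timecode: 01:40:27:51.

01:40:27:51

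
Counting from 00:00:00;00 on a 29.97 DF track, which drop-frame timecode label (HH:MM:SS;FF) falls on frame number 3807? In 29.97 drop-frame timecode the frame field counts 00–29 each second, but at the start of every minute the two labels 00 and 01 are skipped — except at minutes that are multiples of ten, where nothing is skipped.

Ten DF minutes hold 17982 frames, so frame 3807 lies in block 0 (frames 0–17981) with 3807 frames into that block.
The block's first minute is 1800 frames and the rest 1798 each; 3807 frames reaches minute 2, so 0 × 18 + 2 × 2 = 4 labels have been skipped so far.
Adding those back, label number 3807 + 4 = 3811 at 30 labels/s is 127 s + 1 f = 0 h 2 min 7 s frame 1, i.e. 00:02:07;01.

00:02:07;01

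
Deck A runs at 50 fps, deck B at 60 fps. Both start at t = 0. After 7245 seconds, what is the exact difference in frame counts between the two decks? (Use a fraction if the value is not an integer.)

A emits 50 × 7245 = 362250 frames; B emits 60 × 7245 = 434700.
Difference = 72450 frames; B is ahead of A.

72450 frames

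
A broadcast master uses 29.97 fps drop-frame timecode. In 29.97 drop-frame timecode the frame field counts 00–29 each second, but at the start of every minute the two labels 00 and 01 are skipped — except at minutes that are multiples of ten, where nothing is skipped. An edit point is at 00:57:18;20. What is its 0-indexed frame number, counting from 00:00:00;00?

Complete 10-minute blocks: 5, each 17982 frames → 89910.
Remaining 7 whole minutes in the current block: 1800 + 6 × 1798 = 12588 frames.
Within the current minute: 18 × 30 + 20 − 2 = 558 (labels ;00/;01 skipped at this minute). Total = 89910 + 12588 + 558 = 103056.

103056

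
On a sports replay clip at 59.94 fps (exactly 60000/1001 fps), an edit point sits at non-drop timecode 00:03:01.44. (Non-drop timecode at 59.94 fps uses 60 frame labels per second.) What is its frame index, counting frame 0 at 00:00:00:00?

Total seconds to the label: (0 × 3600 + 3 × 60 + 1) = 181.
Frame index = 181 × 60 + 44 = 10904.

frame 10904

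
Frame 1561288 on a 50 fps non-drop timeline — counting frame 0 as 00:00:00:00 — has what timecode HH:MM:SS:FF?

1561288 ÷ 50 = 31225 full seconds, remainder 38 frames.
31225 s = 8 h 40 min 25 s.
Timecode: 08:40:25:38.

08:40:25:38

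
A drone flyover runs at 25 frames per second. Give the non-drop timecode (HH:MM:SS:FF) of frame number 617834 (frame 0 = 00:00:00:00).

617834 ÷ 25 = 24713 full seconds, remainder 9 frames.
24713 s = 6 h 51 min 53 s.
Timecode: 06:51:53:09.

06:51:53:09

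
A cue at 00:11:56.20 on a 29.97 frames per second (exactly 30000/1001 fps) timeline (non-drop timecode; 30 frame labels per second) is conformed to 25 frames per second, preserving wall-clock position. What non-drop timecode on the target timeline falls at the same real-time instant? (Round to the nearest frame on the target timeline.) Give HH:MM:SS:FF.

00:11:57:10

Source frame index: (0×3600 + 11×60 + 56) × 30 + 20 = 21500.
Real time: 21500 / (30000/1001) = 43043/60 s.
Target frame: (43043/60) × (25) = 215215/12 ≈ 17934.583 → 17935.
At 25 labels/s: frame 17935 → 00:11:57:10.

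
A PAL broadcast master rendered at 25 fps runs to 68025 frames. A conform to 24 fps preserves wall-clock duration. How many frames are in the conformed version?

Target frames = source frames × (target rate / source rate) = 68025 × (24)/(25) = 68025 × 24/25 = 65304.

65304 frames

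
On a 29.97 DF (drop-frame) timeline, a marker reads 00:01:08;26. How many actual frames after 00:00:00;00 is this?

As if non-drop at 30 labels/s: (0 × 3600 + 1 × 60 + 8) × 30 + 26 = 2066.
Minute boundaries passed: 1; those not divisible by 10: 1 − 0 = 1; dropped labels = 2 × 1 = 2.
Actual frame index = 2066 − 2 = 2064.

2064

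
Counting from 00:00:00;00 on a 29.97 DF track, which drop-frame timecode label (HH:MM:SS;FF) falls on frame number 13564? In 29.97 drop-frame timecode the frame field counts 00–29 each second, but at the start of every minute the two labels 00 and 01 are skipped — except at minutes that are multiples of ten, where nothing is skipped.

00:07:32;18

Ten DF minutes hold 17982 frames, so frame 13564 lies in block 0 (frames 0–17981) with 13564 frames into that block.
The block's first minute is 1800 frames and the rest 1798 each; 13564 frames reaches minute 7, so 0 × 18 + 7 × 2 = 14 labels have been skipped so far.
Adding those back, label number 13564 + 14 = 13578 at 30 labels/s is 452 s + 18 f = 0 h 7 min 32 s frame 18, i.e. 00:07:32;18.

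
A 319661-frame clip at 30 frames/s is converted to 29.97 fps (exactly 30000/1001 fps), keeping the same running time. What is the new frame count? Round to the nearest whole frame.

Frames at target rate = 319661 × (30000/1001) / (30) = 319661000/1001 ≈ 319341.658.
Nearest whole frame: 319342.

319342 frames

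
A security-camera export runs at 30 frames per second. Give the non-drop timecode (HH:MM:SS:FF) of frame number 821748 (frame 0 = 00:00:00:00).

821748 ÷ 30 = 27391 full seconds, remainder 18 frames.
27391 s = 7 h 36 min 31 s.
Timecode: 07:36:31:18.

07:36:31:18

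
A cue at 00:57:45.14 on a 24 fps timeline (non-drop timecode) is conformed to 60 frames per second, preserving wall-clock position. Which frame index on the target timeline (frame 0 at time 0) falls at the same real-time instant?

Source frame index: (0×3600 + 57×60 + 45) × 24 + 14 = 83174.
Real time: 83174 / (24) = 41587/12 s.
Target frame: (41587/12) × (60) = 207935.

frame 207935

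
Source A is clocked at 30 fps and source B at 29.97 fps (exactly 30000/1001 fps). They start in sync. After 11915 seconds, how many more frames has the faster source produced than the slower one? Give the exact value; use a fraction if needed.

A emits 30 × 11915 = 357450 frames; B emits 30000/1001 × 11915 = 357450000/1001.
Difference = 357450/1001 frames (≈ 357.0929); B is behind A.

357450/1001 frames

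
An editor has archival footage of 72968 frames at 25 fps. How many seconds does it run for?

Running time = 72968 / (25) = 2918.72 s.

2918.72 seconds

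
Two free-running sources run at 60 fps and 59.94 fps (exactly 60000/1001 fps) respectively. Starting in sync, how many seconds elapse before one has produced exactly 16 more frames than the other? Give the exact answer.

4004/15 seconds

The gap grows by |60000/1001 − 60| = 60/1001 frames per second.
Time for a 16-frame gap: 16 ÷ (60/1001) = 4004/15 s.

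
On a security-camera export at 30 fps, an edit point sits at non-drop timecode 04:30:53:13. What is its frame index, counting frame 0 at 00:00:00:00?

frame 487603

Total seconds to the label: (4 × 3600 + 30 × 60 + 53) = 16253.
Frame index = 16253 × 30 + 13 = 487603.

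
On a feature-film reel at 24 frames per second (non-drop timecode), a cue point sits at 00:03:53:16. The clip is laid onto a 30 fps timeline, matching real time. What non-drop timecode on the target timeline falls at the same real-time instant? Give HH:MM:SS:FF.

00:03:53:20

Source frame index: (0×3600 + 3×60 + 53) × 24 + 16 = 5608.
Real time: 5608 / (24) = 701/3 s.
Target frame: (701/3) × (30) = 7010.
At 30 labels/s: frame 7010 → 00:03:53:20.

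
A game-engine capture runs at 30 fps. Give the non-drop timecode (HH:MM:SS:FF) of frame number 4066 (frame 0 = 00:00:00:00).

4066 ÷ 30 = 135 full seconds, remainder 16 frames.
135 s = 0 h 2 min 15 s.
Timecode: 00:02:15:16.

00:02:15:16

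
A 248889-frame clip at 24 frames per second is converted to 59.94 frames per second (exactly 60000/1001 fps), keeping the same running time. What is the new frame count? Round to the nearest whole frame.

621601 frames

Frames at target rate = 248889 × (60000/1001) / (24) = 622222500/1001 ≈ 621600.899.
Nearest whole frame: 621601.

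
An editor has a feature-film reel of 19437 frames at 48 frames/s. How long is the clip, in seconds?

Running time = 19437 / (48) = 404.9375 s.

404.9375 seconds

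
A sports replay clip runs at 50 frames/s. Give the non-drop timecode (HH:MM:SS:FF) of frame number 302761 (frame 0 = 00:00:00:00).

01:40:55:11

302761 ÷ 50 = 6055 full seconds, remainder 11 frames.
6055 s = 1 h 40 min 55 s.
Timecode: 01:40:55:11.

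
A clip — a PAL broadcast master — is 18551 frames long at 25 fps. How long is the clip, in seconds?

Running time = 18551 / (25) = 742.04 s.

742.04 seconds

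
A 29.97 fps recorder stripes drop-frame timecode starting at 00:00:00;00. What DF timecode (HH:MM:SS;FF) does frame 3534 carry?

00:01:57;26

Ten DF minutes hold 17982 frames, so frame 3534 lies in block 0 (frames 0–17981) with 3534 frames into that block.
The block's first minute is 1800 frames and the rest 1798 each; 3534 frames reaches minute 1, so 0 × 18 + 1 × 2 = 2 labels have been skipped so far.
Adding those back, label number 3534 + 2 = 3536 at 30 labels/s is 117 s + 26 f = 0 h 1 min 57 s frame 26, i.e. 00:01:57;26.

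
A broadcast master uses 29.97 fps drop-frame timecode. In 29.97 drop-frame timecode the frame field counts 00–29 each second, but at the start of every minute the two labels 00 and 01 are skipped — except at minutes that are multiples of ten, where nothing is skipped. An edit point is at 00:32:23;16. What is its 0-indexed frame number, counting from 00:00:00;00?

58248

As if non-drop at 30 labels/s: (0 × 3600 + 32 × 60 + 23) × 30 + 16 = 58306.
Minute boundaries passed: 32; those not divisible by 10: 32 − 3 = 29; dropped labels = 2 × 29 = 58.
Actual frame index = 58306 − 58 = 58248.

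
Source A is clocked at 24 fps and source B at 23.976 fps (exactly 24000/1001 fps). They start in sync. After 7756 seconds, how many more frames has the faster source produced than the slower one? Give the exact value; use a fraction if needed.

26592/143 frames

A emits 24 × 7756 = 186144 frames; B emits 24000/1001 × 7756 = 26592000/143.
Difference = 26592/143 frames (≈ 185.9580); B is behind A.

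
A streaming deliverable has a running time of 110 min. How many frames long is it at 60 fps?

110 min = 6600 s.
Frames = 6600 × 60 = 396000.

396000 frames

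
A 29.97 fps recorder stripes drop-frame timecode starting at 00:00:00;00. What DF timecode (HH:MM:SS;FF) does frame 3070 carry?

Each 10-minute DF block holds 10 × 60 × 30 − 9 × 2 = 17982 frames. 3070 ÷ 17982 → 0 full blocks, remainder 3070.
Within the partial block the first minute is 1800 frames and each further minute 1798, so 1 further minute boundary passed. Total skipped labels = 18 × 0 + 2 × 1 = 2.
Non-drop label index = 3070 + 2 = 3072; at 30 labels/s that is 00:01:42:12, i.e. DF 00:01:42;12.

00:01:42;12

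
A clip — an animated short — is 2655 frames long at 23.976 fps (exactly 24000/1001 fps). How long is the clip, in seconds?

110.735625 seconds

Running time = 2655 / (24000/1001) = 110.735625 s.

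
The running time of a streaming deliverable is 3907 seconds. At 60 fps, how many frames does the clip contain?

Frames = 3907 × 60 = 234420.

234420 frames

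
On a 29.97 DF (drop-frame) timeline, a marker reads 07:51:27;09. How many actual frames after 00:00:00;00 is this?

847771

Complete 10-minute blocks: 47, each 17982 frames → 845154.
Remaining 1 whole minute in the current block: 1800 + 0 × 1798 = 1800 frames.
Within the current minute: 27 × 30 + 9 − 2 = 817 (labels ;00/;01 skipped at this minute). Total = 845154 + 1800 + 817 = 847771.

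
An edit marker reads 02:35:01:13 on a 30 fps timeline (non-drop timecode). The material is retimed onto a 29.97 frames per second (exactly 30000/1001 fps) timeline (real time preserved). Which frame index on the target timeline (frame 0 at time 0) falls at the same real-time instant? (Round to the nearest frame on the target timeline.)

frame 278764

Source frame index: (2×3600 + 35×60 + 1) × 30 + 13 = 279043.
Real time: 279043 / (30) = 279043/30 s.
Target frame: (279043/30) × (30000/1001) = 279043000/1001 ≈ 278764.236 → 278764.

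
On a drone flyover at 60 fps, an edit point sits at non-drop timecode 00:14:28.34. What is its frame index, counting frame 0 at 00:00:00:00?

Total seconds to the label: (0 × 3600 + 14 × 60 + 28) = 868.
Frame index = 868 × 60 + 34 = 52114.

52114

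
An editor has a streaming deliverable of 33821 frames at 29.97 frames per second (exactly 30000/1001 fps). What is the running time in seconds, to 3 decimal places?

1128.494 seconds

Running time = 33821 × 1001/30000 = 33854821/30000 s ≈ 1128.494 s.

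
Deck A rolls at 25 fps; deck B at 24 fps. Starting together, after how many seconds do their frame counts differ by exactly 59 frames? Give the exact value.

59 seconds

The gap grows by |24 − 25| = 1 frame per second.
Time for a 59-frame gap: 59 ÷ (1) = 59 s.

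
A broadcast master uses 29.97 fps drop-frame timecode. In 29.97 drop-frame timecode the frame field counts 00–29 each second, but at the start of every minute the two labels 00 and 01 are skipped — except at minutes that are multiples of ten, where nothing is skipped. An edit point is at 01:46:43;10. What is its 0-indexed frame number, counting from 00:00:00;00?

191908

As if non-drop at 30 labels/s: (1 × 3600 + 46 × 60 + 43) × 30 + 10 = 192100.
Minute boundaries passed: 106; those not divisible by 10: 106 − 10 = 96; dropped labels = 2 × 96 = 192.
Actual frame index = 192100 − 192 = 191908.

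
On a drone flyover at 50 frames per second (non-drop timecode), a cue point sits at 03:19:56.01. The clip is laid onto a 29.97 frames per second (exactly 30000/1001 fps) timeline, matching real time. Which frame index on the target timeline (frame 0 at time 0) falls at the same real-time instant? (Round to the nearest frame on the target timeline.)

frame 359521

Source frame index: (3×3600 + 19×60 + 56) × 50 + 1 = 599801.
Real time: 599801 / (50) = 599801/50 s.
Target frame: (599801/50) × (30000/1001) = 359880600/1001 ≈ 359521.079 → 359521.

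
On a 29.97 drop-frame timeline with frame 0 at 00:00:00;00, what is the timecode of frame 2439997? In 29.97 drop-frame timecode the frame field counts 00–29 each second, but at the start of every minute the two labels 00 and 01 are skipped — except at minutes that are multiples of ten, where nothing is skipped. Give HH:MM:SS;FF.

Each 10-minute DF block holds 10 × 60 × 30 − 9 × 2 = 17982 frames. 2439997 ÷ 17982 → 135 full blocks, remainder 12427.
Within the partial block the first minute is 1800 frames and each further minute 1798, so 6 further minute boundaries passed. Total skipped labels = 18 × 135 + 2 × 6 = 2442.
Non-drop label index = 2439997 + 2442 = 2442439; at 30 labels/s that is 22:36:54:19, i.e. DF 22:36:54;19.

22:36:54;19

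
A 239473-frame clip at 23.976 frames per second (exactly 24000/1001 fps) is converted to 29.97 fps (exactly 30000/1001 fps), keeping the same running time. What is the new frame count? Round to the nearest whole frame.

Frames at target rate = 239473 × (30000/1001) / (24000/1001) = 1197365/4 ≈ 299341.250.
Nearest whole frame: 299341.

299341 frames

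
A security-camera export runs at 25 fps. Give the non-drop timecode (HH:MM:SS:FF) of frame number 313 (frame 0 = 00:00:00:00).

313 ÷ 25 = 12 full seconds, remainder 13 frames.
12 s = 0 h 0 min 12 s.
Timecode: 00:00:12:13.

00:00:12:13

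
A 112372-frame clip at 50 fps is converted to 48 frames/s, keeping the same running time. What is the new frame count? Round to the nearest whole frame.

Frames at target rate = 112372 × (48) / (50) = 2696928/25 ≈ 107877.120.
Nearest whole frame: 107877.

107877 frames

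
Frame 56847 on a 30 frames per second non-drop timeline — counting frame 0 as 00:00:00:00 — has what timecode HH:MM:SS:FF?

00:31:34:27

56847 ÷ 30 = 1894 full seconds, remainder 27 frames.
1894 s = 0 h 31 min 34 s.
Timecode: 00:31:34:27.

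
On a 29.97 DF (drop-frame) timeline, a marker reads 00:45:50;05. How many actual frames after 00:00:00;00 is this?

As if non-drop at 30 labels/s: (0 × 3600 + 45 × 60 + 50) × 30 + 5 = 82505.
Minute boundaries passed: 45; those not divisible by 10: 45 − 4 = 41; dropped labels = 2 × 41 = 82.
Actual frame index = 82505 − 82 = 82423.

82423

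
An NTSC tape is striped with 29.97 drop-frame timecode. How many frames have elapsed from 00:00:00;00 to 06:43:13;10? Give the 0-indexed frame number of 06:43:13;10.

725074

Complete 10-minute blocks: 40, each 17982 frames → 719280.
Remaining 3 whole minutes in the current block: 1800 + 2 × 1798 = 5396 frames.
Within the current minute: 13 × 30 + 10 − 2 = 398 (labels ;00/;01 skipped at this minute). Total = 719280 + 5396 + 398 = 725074.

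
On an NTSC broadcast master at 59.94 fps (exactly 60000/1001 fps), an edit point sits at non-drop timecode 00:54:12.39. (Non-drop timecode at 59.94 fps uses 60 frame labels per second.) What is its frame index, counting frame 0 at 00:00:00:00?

Total seconds to the label: (0 × 3600 + 54 × 60 + 12) = 3252.
Frame index = 3252 × 60 + 39 = 195159.

frame 195159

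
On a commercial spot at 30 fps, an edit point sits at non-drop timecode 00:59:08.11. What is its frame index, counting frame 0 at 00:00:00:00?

Total seconds to the label: (0 × 3600 + 59 × 60 + 8) = 3548.
Frame index = 3548 × 30 + 11 = 106451.

106451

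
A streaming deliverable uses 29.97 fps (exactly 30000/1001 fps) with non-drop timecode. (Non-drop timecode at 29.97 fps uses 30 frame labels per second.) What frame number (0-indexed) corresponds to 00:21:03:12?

frame 37902

Total seconds to the label: (0 × 3600 + 21 × 60 + 3) = 1263.
Frame index = 1263 × 30 + 12 = 37902.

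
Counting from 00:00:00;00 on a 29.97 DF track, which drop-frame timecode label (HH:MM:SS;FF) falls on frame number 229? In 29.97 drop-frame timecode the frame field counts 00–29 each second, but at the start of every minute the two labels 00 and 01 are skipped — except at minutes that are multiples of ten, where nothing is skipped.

00:00:07;19

Ten DF minutes hold 17982 frames, so frame 229 lies in block 0 (frames 0–17981) with 229 frames into that block.
The block's first minute is 1800 frames and the rest 1798 each; 229 frames reaches minute 0, so 0 × 18 + 0 × 2 = 0 labels have been skipped so far.
Adding those back, label number 229 + 0 = 229 at 30 labels/s is 7 s + 19 f = 0 h 0 min 7 s frame 19, i.e. 00:00:07;19.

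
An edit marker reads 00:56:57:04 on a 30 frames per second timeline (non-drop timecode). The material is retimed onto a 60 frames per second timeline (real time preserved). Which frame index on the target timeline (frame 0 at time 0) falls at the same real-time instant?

frame 205028

Source frame index: (0×3600 + 56×60 + 57) × 30 + 4 = 102514.
Real time: 102514 / (30) = 51257/15 s.
Target frame: (51257/15) × (60) = 205028.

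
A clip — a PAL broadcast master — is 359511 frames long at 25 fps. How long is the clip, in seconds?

14380.44 seconds

Running time = 359511 / (25) = 14380.44 s.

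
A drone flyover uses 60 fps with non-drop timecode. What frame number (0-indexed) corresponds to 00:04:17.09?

15429

Total seconds to the label: (0 × 3600 + 4 × 60 + 17) = 257.
Frame index = 257 × 60 + 9 = 15429.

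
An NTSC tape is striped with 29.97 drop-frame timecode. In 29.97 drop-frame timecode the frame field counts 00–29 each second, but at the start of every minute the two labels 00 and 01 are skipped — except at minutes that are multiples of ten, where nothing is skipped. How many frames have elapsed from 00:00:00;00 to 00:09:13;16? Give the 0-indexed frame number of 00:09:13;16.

As if non-drop at 30 labels/s: (0 × 3600 + 9 × 60 + 13) × 30 + 16 = 16606.
Minute boundaries passed: 9; those not divisible by 10: 9 − 0 = 9; dropped labels = 2 × 9 = 18.
Actual frame index = 16606 − 18 = 16588.

16588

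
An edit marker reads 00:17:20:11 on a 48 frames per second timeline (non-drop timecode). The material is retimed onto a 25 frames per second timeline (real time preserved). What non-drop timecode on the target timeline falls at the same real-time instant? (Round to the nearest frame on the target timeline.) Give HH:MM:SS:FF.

Source frame index: (0×3600 + 17×60 + 20) × 48 + 11 = 49931.
Real time: 49931 / (48) = 49931/48 s.
Target frame: (49931/48) × (25) = 1248275/48 ≈ 26005.729 → 26006.
At 25 labels/s: frame 26006 → 00:17:20:06.

00:17:20:06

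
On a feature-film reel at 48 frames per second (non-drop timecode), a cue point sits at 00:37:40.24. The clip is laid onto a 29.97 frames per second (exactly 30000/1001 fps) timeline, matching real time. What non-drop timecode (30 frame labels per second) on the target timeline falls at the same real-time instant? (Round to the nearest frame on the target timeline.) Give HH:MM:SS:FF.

Source frame index: (0×3600 + 37×60 + 40) × 48 + 24 = 108504.
Real time: 108504 / (48) = 4521/2 s.
Target frame: (4521/2) × (30000/1001) = 6165000/91 ≈ 67747.253 → 67747.
At 30 labels/s: frame 67747 → 00:37:38:07.

00:37:38:07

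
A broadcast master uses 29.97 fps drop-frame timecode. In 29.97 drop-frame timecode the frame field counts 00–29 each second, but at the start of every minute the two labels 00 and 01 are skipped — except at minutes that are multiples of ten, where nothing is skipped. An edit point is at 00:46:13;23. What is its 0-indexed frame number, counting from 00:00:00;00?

As if non-drop at 30 labels/s: (0 × 3600 + 46 × 60 + 13) × 30 + 23 = 83213.
Minute boundaries passed: 46; those not divisible by 10: 46 − 4 = 42; dropped labels = 2 × 42 = 84.
Actual frame index = 83213 − 84 = 83129.

83129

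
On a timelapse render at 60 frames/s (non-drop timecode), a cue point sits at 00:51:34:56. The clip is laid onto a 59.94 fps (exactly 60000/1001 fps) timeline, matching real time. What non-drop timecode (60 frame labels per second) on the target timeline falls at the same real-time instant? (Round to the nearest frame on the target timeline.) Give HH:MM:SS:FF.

Source frame index: (0×3600 + 51×60 + 34) × 60 + 56 = 185696.
Real time: 185696 / (60) = 46424/15 s.
Target frame: (46424/15) × (60000/1001) = 26528000/143 ≈ 185510.490 → 185510.
At 60 labels/s: frame 185510 → 00:51:31:50.

00:51:31:50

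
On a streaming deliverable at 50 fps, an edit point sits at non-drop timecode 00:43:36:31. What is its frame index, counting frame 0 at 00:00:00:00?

Total seconds to the label: (0 × 3600 + 43 × 60 + 36) = 2616.
Frame index = 2616 × 50 + 31 = 130831.

frame 130831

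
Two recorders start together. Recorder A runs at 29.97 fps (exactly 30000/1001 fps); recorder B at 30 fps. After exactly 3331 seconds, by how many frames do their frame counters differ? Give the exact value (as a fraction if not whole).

A emits 30000/1001 × 3331 = 99930000/1001 frames; B emits 30 × 3331 = 99930.
Difference = 99930/1001 frames (≈ 99.8302); B is ahead of A.

99930/1001 frames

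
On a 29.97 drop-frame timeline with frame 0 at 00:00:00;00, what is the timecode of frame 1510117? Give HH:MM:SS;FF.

Ten DF minutes hold 17982 frames, so frame 1510117 lies in block 83 (frames 1492506–1510487) with 17611 frames into that block.
The block's first minute is 1800 frames and the rest 1798 each; 17611 frames reaches minute 9, so 83 × 18 + 9 × 2 = 1512 labels have been skipped so far.
Adding those back, label number 1510117 + 1512 = 1511629 at 30 labels/s is 50387 s + 19 f = 13 h 59 min 47 s frame 19, i.e. 13:59:47;19.

13:59:47;19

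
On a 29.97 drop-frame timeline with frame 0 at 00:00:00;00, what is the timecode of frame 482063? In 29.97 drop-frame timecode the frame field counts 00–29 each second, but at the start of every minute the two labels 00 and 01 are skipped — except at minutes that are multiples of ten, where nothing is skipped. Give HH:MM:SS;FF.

04:28:04;27

Each 10-minute DF block holds 10 × 60 × 30 − 9 × 2 = 17982 frames. 482063 ÷ 17982 → 26 full blocks, remainder 14531.
Within the partial block the first minute is 1800 frames and each further minute 1798, so 8 further minute boundaries passed. Total skipped labels = 18 × 26 + 2 × 8 = 484.
Non-drop label index = 482063 + 484 = 482547; at 30 labels/s that is 04:28:04:27, i.e. DF 04:28:04;27.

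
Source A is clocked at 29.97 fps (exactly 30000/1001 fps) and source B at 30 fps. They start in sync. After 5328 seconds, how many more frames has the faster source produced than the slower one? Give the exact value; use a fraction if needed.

159840/1001 frames

A emits 30000/1001 × 5328 = 159840000/1001 frames; B emits 30 × 5328 = 159840.
Difference = 159840/1001 frames (≈ 159.6803); B is ahead of A.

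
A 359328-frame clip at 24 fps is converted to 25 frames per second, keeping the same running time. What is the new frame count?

374300 frames

Target frames = source frames × (target rate / source rate) = 359328 × (25)/(24) = 359328 × 25/24 = 374300.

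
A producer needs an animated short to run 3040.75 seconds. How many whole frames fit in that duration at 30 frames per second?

91222 frames

Frames = 3040.75 × 30 = 182445/2 ≈ 91222.5000.
Complete frames: 91222.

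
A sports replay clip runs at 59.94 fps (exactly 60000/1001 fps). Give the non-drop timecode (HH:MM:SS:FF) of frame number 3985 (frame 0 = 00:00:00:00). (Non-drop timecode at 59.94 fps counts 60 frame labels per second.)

3985 ÷ 60 = 66 full seconds, remainder 25 frames.
66 s = 0 h 1 min 6 s.
Timecode: 00:01:06:25.

00:01:06:25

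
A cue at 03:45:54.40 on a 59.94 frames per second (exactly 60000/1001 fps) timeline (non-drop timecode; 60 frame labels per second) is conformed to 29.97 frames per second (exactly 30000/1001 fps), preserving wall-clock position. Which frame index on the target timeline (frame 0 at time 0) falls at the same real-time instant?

frame 406640

Source frame index: (3×3600 + 45×60 + 54) × 60 + 40 = 813280.
Real time: 813280 / (60000/1001) = 5088083/375 s.
Target frame: (5088083/375) × (30000/1001) = 406640.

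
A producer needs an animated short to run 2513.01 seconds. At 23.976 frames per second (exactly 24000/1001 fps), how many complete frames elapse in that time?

Frames = 2513.01 × 24000/1001 = 60312240/1001 ≈ 60251.9880.
Complete frames: 60251.

60251 frames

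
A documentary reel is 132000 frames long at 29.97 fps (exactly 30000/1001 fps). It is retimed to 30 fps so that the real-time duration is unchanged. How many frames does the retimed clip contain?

132132 frames

Target frames = source frames × (target rate / source rate) = 132000 × (30)/(30000/1001) = 132000 × 1001/1000 = 132132.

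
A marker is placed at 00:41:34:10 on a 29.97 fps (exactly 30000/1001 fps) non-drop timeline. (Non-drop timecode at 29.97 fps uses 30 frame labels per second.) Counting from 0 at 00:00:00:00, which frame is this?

Total seconds to the label: (0 × 3600 + 41 × 60 + 34) = 2494.
Frame index = 2494 × 30 + 10 = 74830.

frame 74830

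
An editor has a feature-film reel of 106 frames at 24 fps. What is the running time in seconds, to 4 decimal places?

Running time = 106 × 1/24 = 53/12 s ≈ 4.4167 s.

4.4167 seconds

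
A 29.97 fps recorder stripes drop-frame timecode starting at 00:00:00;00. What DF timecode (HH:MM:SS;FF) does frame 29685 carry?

00:16:30;15

Ten DF minutes hold 17982 frames, so frame 29685 lies in block 1 (frames 17982–35963) with 11703 frames into that block.
The block's first minute is 1800 frames and the rest 1798 each; 11703 frames reaches minute 6, so 1 × 18 + 6 × 2 = 30 labels have been skipped so far.
Adding those back, label number 29685 + 30 = 29715 at 30 labels/s is 990 s + 15 f = 0 h 16 min 30 s frame 15, i.e. 00:16:30;15.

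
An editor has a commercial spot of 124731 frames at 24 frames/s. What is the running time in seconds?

Running time = 124731 / (24) = 5197.125 s.

5197.125 seconds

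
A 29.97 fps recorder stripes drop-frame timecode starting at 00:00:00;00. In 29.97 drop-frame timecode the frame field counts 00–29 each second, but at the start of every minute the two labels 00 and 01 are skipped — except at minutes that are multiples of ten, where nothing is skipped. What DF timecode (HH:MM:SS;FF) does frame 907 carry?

00:00:30;07

Ten DF minutes hold 17982 frames, so frame 907 lies in block 0 (frames 0–17981) with 907 frames into that block.
The block's first minute is 1800 frames and the rest 1798 each; 907 frames reaches minute 0, so 0 × 18 + 0 × 2 = 0 labels have been skipped so far.
Adding those back, label number 907 + 0 = 907 at 30 labels/s is 30 s + 7 f = 0 h 0 min 30 s frame 7, i.e. 00:00:30;07.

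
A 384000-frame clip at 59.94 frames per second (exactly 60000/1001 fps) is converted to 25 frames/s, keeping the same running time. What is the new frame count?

Target frames = source frames × (target rate / source rate) = 384000 × (25)/(60000/1001) = 384000 × 1001/2400 = 160160.

160160 frames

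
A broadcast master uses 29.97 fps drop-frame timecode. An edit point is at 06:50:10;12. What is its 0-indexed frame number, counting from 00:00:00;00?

As if non-drop at 30 labels/s: (6 × 3600 + 50 × 60 + 10) × 30 + 12 = 738312.
Minute boundaries passed: 410; those not divisible by 10: 410 − 41 = 369; dropped labels = 2 × 369 = 738.
Actual frame index = 738312 − 738 = 737574.

737574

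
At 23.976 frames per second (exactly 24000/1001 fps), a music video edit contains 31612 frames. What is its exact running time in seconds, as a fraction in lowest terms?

7910903/6000 seconds

Running time = 31612 ÷ (24000/1001) = 31612 × 1001/24000 = 7910903/6000 s.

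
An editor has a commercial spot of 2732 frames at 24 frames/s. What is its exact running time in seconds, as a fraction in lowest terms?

683/6 seconds

Running time = 2732 ÷ (24) = 2732 × 1/24 = 683/6 s.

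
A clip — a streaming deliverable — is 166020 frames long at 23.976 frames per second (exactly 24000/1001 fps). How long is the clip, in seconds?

Running time = 166020 / (24000/1001) = 6924.4175 s.

6924.4175 seconds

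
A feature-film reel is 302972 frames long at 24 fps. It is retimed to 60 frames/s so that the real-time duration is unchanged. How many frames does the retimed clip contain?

757430 frames

Frames at target rate = 302972 × (60) / (24) = 757430.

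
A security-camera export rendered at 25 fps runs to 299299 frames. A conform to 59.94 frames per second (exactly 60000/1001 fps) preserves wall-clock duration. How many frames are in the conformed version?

Target frames = source frames × (target rate / source rate) = 299299 × (60000/1001)/(25) = 299299 × 2400/1001 = 717600.

717600 frames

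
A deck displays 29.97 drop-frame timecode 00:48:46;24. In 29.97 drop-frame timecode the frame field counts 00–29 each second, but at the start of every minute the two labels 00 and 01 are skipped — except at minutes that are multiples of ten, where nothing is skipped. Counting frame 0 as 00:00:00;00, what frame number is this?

87716

As if non-drop at 30 labels/s: (0 × 3600 + 48 × 60 + 46) × 30 + 24 = 87804.
Minute boundaries passed: 48; those not divisible by 10: 48 − 4 = 44; dropped labels = 2 × 44 = 88.
Actual frame index = 87804 − 88 = 87716.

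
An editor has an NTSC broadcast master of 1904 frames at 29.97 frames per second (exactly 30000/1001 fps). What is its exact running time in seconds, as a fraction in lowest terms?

119119/1875 seconds

Running time = 1904 ÷ (30000/1001) = 1904 × 1001/30000 = 119119/1875 s.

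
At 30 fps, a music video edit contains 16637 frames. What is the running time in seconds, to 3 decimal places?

554.567 seconds

Running time = 16637 × 1/30 = 16637/30 s ≈ 554.567 s.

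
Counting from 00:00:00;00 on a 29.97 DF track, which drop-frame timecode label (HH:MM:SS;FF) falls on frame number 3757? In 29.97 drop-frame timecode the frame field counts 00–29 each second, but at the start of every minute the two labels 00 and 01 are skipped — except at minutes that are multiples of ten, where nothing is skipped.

00:02:05;11

Each 10-minute DF block holds 10 × 60 × 30 − 9 × 2 = 17982 frames. 3757 ÷ 17982 → 0 full blocks, remainder 3757.
Within the partial block the first minute is 1800 frames and each further minute 1798, so 2 further minute boundaries passed. Total skipped labels = 18 × 0 + 2 × 2 = 4.
Non-drop label index = 3757 + 4 = 3761; at 30 labels/s that is 00:02:05:11, i.e. DF 00:02:05;11.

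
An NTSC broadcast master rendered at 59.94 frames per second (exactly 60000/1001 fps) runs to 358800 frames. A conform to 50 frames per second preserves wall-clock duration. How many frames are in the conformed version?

Target frames = source frames × (target rate / source rate) = 358800 × (50)/(60000/1001) = 358800 × 1001/1200 = 299299.

299299 frames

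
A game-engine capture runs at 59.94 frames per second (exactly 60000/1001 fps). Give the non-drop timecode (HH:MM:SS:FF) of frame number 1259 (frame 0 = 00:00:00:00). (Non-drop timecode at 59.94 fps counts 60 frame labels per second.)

1259 ÷ 60 = 20 full seconds, remainder 59 frames.
20 s = 0 h 0 min 20 s.
Timecode: 00:00:20:59.

00:00:20:59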